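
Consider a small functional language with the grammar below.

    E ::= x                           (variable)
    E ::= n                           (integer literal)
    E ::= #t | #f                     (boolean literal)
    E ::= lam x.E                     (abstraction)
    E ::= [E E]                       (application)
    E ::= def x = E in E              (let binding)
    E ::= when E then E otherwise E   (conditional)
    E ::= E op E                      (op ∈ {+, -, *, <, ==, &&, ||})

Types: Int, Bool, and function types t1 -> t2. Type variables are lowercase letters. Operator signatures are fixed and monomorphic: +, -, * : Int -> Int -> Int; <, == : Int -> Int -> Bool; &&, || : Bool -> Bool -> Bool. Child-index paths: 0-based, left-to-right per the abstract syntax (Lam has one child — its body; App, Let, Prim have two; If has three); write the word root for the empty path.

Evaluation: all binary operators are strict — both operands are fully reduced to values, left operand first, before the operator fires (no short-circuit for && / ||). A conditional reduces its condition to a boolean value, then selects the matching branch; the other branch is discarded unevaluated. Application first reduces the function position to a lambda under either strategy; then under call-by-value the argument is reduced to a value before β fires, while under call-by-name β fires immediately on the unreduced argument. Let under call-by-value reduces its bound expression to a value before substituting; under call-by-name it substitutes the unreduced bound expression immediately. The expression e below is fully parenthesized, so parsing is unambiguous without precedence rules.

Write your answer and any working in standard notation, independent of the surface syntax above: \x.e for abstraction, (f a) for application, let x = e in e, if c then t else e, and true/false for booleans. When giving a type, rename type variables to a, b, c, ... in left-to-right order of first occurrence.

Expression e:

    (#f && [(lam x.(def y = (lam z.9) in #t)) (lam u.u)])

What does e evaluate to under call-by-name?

Trace:
step 0: (false && ((\x.(let y = (\z.9) in true)) (\u.u)))
step 1: [beta@1] (false && (let y = (\z.9) in true))
step 2: [let@1] (false && true)
step 3: [delta@root] false

Answer: false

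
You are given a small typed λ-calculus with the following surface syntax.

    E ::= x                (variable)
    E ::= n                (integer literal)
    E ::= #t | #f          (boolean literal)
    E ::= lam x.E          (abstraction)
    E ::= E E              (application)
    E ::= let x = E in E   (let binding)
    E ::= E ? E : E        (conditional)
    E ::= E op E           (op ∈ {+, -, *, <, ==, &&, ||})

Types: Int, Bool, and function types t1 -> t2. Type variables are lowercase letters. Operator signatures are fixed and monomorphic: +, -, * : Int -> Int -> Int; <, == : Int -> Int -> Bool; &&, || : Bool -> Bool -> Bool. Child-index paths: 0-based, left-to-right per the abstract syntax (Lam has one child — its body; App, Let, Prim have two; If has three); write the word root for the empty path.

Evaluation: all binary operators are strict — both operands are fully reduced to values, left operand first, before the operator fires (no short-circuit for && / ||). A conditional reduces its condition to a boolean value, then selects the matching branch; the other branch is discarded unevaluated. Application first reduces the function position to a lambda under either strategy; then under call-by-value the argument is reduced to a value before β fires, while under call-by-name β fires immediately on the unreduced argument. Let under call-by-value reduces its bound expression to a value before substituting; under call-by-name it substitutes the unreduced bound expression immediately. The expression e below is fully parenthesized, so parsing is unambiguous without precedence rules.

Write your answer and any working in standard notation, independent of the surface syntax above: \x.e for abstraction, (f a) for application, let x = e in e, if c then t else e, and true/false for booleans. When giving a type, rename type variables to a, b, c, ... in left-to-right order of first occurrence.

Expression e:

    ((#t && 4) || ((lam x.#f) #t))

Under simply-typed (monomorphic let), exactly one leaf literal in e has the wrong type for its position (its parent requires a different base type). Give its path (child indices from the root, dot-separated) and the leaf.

Trace:
  unify Bool ~ Bool
  unify Int ~ Bool
  FAIL: mismatch Int ~ Bool

Answer: 0.1 : 4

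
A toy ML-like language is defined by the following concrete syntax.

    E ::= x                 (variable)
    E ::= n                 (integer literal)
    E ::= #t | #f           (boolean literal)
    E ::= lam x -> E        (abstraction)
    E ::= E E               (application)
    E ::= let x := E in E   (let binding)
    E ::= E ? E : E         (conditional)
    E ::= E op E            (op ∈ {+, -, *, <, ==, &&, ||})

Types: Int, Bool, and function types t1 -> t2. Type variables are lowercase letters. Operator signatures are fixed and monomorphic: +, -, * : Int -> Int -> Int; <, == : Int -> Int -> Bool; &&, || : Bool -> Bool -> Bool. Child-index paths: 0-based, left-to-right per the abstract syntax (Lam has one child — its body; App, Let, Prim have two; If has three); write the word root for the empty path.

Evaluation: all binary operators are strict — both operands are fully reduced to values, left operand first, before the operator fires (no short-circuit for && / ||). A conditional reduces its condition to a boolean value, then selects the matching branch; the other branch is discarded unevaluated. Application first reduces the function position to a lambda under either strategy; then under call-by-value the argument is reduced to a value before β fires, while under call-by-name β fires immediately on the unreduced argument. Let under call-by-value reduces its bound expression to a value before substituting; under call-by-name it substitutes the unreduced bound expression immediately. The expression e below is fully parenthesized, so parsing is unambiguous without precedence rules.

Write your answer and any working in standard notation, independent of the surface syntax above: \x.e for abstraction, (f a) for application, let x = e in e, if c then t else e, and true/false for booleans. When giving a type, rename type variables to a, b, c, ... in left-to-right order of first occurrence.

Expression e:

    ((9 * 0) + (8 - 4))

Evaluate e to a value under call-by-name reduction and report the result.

Answer: 4

Working:
step 0: ((9 * 0) + (8 - 4))
step 1: [delta@0] (0 + (8 - 4))
step 2: [delta@1] (0 + 4)
step 3: [delta@root] 4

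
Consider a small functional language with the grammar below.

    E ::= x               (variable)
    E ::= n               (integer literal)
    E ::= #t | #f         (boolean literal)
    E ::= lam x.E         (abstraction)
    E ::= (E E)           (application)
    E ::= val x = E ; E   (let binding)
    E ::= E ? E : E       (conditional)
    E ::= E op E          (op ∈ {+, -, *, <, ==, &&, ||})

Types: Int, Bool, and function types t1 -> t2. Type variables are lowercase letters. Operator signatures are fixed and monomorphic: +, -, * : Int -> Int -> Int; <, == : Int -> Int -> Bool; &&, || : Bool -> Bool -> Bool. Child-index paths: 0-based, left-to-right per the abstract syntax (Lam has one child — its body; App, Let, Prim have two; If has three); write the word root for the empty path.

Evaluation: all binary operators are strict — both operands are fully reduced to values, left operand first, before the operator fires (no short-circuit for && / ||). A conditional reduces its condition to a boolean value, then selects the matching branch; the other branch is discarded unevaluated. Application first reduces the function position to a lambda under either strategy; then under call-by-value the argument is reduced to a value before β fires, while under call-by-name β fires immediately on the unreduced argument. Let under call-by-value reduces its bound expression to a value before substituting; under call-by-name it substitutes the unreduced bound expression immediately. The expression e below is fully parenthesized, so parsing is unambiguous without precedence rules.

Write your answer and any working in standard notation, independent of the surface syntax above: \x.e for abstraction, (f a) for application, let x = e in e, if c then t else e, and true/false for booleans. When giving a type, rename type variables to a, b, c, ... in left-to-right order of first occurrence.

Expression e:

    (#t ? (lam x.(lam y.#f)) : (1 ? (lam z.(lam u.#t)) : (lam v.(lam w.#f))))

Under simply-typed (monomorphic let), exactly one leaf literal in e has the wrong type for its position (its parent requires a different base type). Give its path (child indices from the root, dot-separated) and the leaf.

Answer: 2.0 : 1

Trace:
  unify Bool ~ Bool
\y._ : b -> Bool
\x._ : a -> b -> Bool
  unify Int ~ Bool
  FAIL: mismatch Int ~ Bool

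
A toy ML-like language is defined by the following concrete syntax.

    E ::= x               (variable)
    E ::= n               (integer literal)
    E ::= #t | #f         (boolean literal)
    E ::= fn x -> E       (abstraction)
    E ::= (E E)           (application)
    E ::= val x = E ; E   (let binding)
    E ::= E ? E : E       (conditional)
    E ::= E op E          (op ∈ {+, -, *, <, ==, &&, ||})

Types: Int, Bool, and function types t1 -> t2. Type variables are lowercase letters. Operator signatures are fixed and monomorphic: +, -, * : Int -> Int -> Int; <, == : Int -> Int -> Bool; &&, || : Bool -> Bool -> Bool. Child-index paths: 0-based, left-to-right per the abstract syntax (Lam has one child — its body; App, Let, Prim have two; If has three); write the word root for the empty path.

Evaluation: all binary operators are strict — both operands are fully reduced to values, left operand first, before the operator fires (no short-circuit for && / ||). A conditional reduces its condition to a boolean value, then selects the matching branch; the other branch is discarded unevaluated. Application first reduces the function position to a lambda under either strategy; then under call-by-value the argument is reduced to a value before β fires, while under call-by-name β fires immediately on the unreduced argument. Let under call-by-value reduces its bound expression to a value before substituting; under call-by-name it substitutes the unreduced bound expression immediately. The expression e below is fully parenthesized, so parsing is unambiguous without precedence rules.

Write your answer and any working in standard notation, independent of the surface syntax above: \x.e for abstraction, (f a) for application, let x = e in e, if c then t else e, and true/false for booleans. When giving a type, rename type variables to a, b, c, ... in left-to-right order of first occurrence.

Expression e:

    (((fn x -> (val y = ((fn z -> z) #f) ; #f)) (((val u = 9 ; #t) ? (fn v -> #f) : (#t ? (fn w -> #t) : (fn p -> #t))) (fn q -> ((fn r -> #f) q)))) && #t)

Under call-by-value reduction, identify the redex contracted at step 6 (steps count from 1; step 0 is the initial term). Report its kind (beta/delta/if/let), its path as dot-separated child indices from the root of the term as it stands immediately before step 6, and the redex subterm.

Derivation:
step 0: (((\x.(let y = ((\z.z) false) in false)) ((if (let u = 9 in true) then (\v.false) else (if true then (\w.true) else (\p.true))) (\q.((\r.false) q)))) && true)
step 1: [let@0.1.0.0] (((\x.(let y = ((\z.z) false) in false)) ((if true then (\v.false) else (if true then (\w.true) else (\p.true))) (\q.((\r.false) q)))) && true)
step 2: [if@0.1.0] (((\x.(let y = ((\z.z) false) in false)) ((\v.false) (\q.((\r.false) q)))) && true)
step 3: [beta@0.1] (((\x.(let y = ((\z.z) false) in false)) false) && true)
step 4: [beta@0] ((let y = ((\z.z) false) in false) && true)
step 5: [beta@0.0] ((let y = false in false) && true)
step 6: [let@0] (false && true)

Answer: let at 0 : (let y = false in false)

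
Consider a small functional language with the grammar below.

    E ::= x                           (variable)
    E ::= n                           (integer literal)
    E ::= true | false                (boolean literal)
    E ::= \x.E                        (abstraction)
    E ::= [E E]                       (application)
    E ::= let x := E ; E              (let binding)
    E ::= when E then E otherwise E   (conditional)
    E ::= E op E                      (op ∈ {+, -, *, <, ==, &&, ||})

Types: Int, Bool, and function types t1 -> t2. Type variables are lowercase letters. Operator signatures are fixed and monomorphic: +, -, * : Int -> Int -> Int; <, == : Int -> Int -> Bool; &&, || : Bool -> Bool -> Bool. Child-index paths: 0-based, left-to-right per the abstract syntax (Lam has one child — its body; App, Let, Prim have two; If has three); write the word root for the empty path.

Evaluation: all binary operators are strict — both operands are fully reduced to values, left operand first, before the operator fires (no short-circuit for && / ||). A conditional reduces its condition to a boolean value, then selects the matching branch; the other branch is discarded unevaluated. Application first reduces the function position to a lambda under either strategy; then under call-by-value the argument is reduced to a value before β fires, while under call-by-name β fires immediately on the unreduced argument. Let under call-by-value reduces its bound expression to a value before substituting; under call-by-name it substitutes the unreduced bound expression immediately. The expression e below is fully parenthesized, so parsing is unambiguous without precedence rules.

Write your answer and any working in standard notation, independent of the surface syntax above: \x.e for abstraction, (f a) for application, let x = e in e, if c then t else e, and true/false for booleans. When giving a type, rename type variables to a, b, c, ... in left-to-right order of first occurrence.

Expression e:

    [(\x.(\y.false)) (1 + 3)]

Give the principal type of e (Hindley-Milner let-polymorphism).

Answer: a -> Bool

Working:
\y._ : b -> Bool
\x._ : a -> b -> Bool
  unify Int ~ Int
  unify Int ~ Int
  unify a -> b -> Bool ~ Int -> c
  unify a ~ Int
  unify b -> Bool ~ c
_ _ : b -> Bool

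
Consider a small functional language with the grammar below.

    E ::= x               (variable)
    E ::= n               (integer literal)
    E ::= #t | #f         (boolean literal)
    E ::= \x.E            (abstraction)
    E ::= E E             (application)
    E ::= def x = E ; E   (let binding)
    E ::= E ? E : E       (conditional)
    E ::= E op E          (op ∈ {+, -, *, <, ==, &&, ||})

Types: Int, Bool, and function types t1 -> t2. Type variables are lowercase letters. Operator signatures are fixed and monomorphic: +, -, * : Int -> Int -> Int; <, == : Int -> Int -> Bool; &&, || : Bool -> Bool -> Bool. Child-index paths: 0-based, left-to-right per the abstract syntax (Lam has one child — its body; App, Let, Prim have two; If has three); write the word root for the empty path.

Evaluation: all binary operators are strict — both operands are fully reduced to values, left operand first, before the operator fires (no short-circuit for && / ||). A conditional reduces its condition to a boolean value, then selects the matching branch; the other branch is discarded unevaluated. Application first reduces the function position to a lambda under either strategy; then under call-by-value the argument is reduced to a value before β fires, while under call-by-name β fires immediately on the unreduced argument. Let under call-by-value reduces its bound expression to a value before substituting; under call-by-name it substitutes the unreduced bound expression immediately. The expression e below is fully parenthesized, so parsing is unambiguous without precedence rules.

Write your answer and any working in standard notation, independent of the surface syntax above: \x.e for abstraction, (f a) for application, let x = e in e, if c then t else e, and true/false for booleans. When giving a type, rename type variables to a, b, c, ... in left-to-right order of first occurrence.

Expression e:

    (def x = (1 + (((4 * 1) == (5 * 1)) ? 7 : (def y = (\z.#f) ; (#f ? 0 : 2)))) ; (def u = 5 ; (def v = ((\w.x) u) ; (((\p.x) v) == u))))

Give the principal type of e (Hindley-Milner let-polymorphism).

Working:
  unify Int ~ Int
  unify Int ~ Int
  unify Int ~ Int
  unify Int ~ Int
  unify Int ~ Int
  unify Int ~ Int
  unify Int ~ Int
  unify Bool ~ Bool
\z._ : a -> Bool
let y : forall. a -> Bool
  unify Bool ~ Bool
  unify Int ~ Int
  unify Int ~ Int
  unify Int ~ Int
let x : Int
let u : Int
x : Int
\w._ : b -> Int
u : Int
  unify b -> Int ~ Int -> c
  unify b ~ Int
  unify Int ~ c
_ _ : Int
let v : Int
x : Int
\p._ : d -> Int
v : Int
  unify d -> Int ~ Int -> e
  unify d ~ Int
  unify Int ~ e
_ _ : Int
  unify Int ~ Int
u : Int
  unify Int ~ Int

Answer: Bool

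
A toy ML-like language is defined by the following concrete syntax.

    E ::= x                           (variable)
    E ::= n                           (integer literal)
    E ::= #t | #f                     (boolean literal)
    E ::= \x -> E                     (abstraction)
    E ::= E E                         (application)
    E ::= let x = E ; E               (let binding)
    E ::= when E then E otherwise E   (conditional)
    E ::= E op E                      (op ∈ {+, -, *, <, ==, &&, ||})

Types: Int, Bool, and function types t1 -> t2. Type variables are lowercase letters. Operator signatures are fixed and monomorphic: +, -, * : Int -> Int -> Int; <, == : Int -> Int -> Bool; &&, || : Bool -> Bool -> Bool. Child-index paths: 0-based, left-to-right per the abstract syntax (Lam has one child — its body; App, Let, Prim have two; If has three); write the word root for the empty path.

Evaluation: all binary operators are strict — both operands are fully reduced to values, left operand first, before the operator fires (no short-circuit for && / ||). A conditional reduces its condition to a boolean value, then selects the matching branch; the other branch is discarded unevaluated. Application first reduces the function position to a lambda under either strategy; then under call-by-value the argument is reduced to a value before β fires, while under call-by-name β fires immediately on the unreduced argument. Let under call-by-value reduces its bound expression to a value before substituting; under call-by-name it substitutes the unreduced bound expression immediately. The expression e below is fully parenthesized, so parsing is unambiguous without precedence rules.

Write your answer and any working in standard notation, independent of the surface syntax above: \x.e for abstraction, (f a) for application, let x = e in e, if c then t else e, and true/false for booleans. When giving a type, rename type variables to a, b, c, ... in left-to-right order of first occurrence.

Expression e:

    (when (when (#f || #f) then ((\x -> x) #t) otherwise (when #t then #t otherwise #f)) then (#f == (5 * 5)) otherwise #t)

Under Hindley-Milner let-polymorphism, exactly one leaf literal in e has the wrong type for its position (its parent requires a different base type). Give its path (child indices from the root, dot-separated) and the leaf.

Answer: 1.0 : false

Derivation:
  unify Bool ~ Bool
  unify Bool ~ Bool
  unify Bool ~ Bool
x : a
\x._ : a -> a
  unify a -> a ~ Bool -> b
  unify a ~ Bool
  unify Bool ~ b
_ _ : Bool
  unify Bool ~ Bool
  unify Bool ~ Bool
  unify Bool ~ Bool
  unify Bool ~ Bool
  unify Bool ~ Int
  FAIL: mismatch Bool ~ Int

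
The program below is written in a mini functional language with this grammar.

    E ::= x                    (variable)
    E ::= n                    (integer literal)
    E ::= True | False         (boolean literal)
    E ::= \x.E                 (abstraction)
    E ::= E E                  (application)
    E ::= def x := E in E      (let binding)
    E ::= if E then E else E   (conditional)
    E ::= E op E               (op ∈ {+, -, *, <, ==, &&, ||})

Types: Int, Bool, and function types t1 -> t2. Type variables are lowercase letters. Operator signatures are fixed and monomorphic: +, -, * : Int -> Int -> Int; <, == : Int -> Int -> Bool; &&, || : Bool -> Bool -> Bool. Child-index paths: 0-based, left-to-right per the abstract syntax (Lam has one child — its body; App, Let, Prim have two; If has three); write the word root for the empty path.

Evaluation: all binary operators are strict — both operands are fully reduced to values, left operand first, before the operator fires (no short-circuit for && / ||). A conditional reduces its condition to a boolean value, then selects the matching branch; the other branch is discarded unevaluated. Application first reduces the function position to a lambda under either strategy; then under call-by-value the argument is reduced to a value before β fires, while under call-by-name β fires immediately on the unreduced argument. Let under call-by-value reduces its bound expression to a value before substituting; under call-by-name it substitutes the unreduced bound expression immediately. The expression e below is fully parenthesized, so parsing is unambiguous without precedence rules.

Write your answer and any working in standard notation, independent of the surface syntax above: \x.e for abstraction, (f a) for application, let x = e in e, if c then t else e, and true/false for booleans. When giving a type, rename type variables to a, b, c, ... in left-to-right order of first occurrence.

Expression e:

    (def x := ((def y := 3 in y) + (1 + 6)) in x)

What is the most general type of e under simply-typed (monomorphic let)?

Working:
let y : Int
y : Int
  unify Int ~ Int
  unify Int ~ Int
  unify Int ~ Int
  unify Int ~ Int
let x : Int
x : Int

Answer: Int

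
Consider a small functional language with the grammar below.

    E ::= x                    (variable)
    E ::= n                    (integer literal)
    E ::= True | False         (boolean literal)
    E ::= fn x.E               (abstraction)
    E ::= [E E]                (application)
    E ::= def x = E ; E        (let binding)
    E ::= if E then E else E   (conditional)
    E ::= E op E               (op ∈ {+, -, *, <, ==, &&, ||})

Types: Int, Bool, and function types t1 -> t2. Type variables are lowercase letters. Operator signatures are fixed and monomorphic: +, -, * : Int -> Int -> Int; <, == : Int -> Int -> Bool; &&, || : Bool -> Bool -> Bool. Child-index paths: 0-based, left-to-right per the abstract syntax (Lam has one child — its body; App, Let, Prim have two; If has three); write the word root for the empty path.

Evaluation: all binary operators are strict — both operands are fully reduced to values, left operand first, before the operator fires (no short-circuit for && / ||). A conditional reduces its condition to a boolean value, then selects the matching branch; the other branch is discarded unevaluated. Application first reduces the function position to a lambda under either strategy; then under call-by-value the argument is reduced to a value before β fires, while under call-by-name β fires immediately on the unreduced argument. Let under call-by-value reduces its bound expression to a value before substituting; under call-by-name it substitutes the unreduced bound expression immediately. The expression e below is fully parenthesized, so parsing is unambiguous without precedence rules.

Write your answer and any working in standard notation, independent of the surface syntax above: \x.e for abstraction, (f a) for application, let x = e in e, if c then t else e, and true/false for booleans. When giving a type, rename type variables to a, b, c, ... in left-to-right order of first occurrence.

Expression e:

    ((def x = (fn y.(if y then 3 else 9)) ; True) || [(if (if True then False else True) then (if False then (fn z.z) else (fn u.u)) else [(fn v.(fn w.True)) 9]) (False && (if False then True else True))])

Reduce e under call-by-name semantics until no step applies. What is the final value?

Derivation:
step 0: ((let x = (\y.(if y then 3 else 9)) in true) || ((if (if true then false else true) then (if false then (\z.z) else (\u.u)) else ((\v.(\w.true)) 9)) (false && (if false then true else true))))
step 1: [let@0] (true || ((if (if true then false else true) then (if false then (\z.z) else (\u.u)) else ((\v.(\w.true)) 9)) (false && (if false then true else true))))
step 2: [if@1.0.0] (true || ((if false then (if false then (\z.z) else (\u.u)) else ((\v.(\w.true)) 9)) (false && (if false then true else true))))
step 3: [if@1.0] (true || (((\v.(\w.true)) 9) (false && (if false then true else true))))
step 4: [beta@1.0] (true || ((\w.true) (false && (if false then true else true))))
step 5: [beta@1] (true || true)
step 6: [delta@root] true

Answer: true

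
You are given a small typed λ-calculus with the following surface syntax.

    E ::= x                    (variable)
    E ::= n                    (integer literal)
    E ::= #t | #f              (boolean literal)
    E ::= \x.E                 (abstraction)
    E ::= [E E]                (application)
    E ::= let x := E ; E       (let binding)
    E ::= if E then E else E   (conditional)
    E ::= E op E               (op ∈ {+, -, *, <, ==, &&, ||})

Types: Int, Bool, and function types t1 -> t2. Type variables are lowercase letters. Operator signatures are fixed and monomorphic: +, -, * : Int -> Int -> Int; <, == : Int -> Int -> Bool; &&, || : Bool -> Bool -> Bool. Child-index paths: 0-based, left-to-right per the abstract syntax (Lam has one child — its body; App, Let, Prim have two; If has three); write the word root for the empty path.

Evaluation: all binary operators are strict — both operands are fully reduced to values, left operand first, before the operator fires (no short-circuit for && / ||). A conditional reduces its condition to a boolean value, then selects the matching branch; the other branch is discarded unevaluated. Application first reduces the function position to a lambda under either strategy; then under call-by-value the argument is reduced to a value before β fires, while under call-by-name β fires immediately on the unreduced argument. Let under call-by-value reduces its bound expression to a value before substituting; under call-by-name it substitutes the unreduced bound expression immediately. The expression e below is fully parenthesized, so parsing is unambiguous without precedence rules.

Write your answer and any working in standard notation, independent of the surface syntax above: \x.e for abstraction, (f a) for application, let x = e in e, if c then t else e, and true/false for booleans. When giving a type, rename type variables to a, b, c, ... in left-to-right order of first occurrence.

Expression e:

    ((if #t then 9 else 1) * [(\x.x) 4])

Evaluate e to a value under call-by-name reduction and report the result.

Answer: 36

Derivation:
step 0: ((if true then 9 else 1) * ((\x.x) 4))
step 1: [if@0] (9 * ((\x.x) 4))
step 2: [beta@1] (9 * 4)
step 3: [delta@root] 36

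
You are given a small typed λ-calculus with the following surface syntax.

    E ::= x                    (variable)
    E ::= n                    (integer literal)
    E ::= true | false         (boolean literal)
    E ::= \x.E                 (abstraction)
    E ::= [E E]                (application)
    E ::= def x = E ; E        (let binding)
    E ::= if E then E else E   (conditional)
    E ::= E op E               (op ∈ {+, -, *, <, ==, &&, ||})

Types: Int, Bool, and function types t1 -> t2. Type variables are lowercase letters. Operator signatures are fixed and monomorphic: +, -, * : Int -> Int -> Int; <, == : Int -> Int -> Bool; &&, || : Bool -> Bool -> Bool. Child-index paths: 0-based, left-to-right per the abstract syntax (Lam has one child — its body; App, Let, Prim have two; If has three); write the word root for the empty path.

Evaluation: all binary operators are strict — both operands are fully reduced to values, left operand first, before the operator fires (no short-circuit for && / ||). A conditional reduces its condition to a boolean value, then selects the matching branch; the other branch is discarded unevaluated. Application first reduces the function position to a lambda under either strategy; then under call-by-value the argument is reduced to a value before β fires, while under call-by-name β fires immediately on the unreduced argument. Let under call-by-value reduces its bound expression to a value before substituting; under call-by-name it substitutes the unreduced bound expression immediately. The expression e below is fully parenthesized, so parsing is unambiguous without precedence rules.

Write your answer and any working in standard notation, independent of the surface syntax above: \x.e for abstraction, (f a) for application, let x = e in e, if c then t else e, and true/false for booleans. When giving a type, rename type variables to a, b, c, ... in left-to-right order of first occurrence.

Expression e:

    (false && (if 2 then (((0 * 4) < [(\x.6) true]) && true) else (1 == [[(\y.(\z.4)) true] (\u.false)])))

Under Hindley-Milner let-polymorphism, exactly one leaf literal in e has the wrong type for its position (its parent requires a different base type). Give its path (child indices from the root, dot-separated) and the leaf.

Answer: 1.0 : 2

Working:
  unify Bool ~ Bool
  unify Int ~ Bool
  FAIL: mismatch Int ~ Bool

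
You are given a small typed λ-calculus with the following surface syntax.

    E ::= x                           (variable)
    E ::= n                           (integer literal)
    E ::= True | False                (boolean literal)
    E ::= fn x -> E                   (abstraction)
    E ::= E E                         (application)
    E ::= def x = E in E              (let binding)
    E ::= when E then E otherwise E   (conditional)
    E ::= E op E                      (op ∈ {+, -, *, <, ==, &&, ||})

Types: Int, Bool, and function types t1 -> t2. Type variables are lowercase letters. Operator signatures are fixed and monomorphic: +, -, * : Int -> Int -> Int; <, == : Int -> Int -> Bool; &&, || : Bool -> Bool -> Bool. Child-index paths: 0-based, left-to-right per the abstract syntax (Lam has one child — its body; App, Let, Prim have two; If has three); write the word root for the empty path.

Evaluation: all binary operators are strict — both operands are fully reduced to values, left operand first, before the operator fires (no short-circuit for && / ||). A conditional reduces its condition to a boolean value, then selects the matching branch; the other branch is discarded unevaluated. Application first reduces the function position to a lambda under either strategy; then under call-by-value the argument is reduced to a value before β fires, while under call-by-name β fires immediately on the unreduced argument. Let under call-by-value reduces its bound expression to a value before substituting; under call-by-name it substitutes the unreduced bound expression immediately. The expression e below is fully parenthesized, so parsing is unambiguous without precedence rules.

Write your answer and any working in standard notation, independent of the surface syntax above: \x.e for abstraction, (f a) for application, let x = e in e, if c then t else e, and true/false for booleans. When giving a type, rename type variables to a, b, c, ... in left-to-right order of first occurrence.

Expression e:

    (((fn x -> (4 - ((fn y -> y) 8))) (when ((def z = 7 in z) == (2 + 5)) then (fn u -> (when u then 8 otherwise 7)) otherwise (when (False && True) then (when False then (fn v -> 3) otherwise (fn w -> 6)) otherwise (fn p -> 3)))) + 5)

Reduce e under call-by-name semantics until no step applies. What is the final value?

Answer: 1

Trace:
step 0: (((\x.(4 - ((\y.y) 8))) (if ((let z = 7 in z) == (2 + 5)) then (\u.(if u then 8 else 7)) else (if (false && true) then (if false then (\v.3) else (\w.6)) else (\p.3)))) + 5)
step 1: [beta@0] ((4 - ((\y.y) 8)) + 5)
step 2: [beta@0.1] ((4 - 8) + 5)
step 3: [delta@0] (-4 + 5)
step 4: [delta@root] 1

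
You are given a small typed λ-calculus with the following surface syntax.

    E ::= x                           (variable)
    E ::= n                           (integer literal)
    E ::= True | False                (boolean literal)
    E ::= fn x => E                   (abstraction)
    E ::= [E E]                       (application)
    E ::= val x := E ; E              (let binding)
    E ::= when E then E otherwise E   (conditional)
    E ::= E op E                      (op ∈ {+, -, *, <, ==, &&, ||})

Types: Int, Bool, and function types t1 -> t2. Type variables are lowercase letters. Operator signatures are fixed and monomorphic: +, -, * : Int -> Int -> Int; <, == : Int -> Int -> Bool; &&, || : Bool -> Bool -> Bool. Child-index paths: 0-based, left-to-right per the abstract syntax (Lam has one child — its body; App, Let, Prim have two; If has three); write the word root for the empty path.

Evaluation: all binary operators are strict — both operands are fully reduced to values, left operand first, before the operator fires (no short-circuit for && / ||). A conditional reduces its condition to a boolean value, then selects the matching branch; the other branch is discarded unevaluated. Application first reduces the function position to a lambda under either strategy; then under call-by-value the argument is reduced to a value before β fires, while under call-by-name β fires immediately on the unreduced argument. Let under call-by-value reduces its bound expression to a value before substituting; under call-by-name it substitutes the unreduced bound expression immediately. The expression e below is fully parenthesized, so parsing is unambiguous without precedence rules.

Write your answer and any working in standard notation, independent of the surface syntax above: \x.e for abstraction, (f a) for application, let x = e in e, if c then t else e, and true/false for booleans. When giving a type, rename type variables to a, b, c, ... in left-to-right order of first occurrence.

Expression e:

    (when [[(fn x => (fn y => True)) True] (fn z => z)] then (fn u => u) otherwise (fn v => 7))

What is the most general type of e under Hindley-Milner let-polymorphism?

Working:
\y._ : b -> Bool
\x._ : a -> b -> Bool
  unify a -> b -> Bool ~ Bool -> c
  unify a ~ Bool
  unify b -> Bool ~ c
_ _ : b -> Bool
z : d
\z._ : d -> d
  unify b -> Bool ~ (d -> d) -> e
  unify b ~ d -> d
  unify Bool ~ e
_ _ : Bool
  unify Bool ~ Bool
u : f
\u._ : f -> f
\v._ : g -> Int
  unify f -> f ~ g -> Int
  unify f ~ g
  unify g ~ Int

Answer: Int -> Int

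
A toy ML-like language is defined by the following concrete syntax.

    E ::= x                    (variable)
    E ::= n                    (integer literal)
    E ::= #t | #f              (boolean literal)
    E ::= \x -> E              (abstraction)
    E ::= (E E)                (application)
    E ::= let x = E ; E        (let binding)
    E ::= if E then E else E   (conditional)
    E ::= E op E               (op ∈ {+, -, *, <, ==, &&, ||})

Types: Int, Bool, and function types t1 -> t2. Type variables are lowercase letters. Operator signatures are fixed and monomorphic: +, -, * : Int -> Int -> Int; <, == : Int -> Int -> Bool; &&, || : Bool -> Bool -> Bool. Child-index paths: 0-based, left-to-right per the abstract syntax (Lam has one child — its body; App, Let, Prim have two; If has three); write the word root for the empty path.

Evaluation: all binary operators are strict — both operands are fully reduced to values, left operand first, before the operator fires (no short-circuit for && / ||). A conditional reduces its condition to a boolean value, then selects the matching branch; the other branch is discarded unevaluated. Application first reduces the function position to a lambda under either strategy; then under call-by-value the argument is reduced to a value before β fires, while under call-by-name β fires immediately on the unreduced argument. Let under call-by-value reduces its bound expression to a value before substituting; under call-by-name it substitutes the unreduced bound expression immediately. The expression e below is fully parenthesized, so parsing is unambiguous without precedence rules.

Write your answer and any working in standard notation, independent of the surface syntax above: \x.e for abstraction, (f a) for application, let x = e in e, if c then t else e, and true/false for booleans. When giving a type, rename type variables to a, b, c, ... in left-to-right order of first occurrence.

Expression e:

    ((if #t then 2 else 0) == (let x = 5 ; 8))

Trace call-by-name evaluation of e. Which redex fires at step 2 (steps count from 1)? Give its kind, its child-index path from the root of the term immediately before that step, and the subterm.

Answer: let at 1 : (let x = 5 in 8)

Working:
step 0: ((if true then 2 else 0) == (let x = 5 in 8))
step 1: [if@0] (2 == (let x = 5 in 8))
step 2: [let@1] (2 == 8)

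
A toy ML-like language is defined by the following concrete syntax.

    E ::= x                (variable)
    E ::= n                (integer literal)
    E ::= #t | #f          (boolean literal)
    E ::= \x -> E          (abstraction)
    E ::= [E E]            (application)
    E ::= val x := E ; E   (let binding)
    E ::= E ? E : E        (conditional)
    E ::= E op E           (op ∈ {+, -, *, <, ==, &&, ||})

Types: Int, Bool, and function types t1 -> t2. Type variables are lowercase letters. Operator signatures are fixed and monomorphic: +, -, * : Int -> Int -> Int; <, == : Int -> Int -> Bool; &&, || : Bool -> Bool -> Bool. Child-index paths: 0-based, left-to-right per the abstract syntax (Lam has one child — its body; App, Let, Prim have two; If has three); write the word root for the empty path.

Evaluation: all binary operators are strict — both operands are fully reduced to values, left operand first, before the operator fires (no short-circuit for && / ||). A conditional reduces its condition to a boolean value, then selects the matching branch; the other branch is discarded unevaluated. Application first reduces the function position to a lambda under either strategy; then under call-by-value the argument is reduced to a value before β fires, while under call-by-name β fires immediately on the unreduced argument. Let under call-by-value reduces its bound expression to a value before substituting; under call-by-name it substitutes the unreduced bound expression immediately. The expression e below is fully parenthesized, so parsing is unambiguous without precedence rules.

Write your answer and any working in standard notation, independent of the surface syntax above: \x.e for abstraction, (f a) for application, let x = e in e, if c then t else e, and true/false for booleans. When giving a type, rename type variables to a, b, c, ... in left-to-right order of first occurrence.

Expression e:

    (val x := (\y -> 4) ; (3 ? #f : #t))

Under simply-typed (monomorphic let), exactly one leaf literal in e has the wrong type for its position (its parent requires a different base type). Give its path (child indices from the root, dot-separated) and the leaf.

Answer: 1.0 : 3

Derivation:
\y._ : a -> Int
let x : a -> Int
  unify Int ~ Bool
  FAIL: mismatch Int ~ Bool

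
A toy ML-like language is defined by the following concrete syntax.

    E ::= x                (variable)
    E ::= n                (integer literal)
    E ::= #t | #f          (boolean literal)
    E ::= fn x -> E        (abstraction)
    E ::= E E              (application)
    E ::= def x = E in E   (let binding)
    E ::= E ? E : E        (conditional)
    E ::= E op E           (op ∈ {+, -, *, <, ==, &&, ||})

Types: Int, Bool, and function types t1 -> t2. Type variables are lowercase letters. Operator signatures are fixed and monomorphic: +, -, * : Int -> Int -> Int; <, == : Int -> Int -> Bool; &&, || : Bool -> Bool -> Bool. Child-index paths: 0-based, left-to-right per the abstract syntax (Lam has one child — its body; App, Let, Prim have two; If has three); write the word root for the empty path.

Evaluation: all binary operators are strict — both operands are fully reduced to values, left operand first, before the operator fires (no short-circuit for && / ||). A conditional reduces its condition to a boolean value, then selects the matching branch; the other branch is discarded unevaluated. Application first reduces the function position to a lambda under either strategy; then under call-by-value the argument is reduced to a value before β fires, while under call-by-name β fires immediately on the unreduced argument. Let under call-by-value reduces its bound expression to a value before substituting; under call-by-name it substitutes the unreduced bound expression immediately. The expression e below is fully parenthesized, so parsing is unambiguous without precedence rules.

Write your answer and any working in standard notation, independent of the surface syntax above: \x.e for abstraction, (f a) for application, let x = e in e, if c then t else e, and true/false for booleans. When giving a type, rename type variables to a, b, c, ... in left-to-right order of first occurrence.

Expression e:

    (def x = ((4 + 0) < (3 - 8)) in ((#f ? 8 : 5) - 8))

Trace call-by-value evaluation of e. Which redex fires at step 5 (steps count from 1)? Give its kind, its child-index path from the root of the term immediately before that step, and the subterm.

Answer: if at 0 : (if false then 8 else 5)

Working:
step 0: (let x = ((4 + 0) < (3 - 8)) in ((if false then 8 else 5) - 8))
step 1: [delta@0.0] (let x = (4 < (3 - 8)) in ((if false then 8 else 5) - 8))
step 2: [delta@0.1] (let x = (4 < -5) in ((if false then 8 else 5) - 8))
step 3: [delta@0] (let x = false in ((if false then 8 else 5) - 8))
step 4: [let@root] ((if false then 8 else 5) - 8)
step 5: [if@0] (5 - 8)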